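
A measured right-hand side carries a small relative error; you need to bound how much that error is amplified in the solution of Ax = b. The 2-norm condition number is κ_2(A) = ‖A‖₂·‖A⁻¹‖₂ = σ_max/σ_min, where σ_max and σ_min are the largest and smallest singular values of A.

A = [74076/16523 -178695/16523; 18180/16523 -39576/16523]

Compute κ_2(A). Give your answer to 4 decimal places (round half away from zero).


M = AᵀA = [3460896/162409 -8302500/162409; -8302500/162409 19927521/162409]. tr(M)=138393/961, det(M)=1296/961
char-poly roots: 144 and 9/961
κ = σ_max/σ_min = 12/(3/31) = 124.0000

124.0000


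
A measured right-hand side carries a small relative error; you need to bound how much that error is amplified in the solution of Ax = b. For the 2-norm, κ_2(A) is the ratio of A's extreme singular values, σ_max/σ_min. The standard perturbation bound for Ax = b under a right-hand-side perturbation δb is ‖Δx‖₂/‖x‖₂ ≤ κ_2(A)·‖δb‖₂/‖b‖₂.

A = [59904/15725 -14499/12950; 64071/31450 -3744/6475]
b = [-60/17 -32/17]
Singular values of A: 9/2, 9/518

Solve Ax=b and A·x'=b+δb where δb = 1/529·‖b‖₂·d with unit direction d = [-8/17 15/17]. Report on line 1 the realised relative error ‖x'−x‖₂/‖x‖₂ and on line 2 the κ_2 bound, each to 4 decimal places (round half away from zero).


largest singular value 9/2, smallest 9/518
κ_2(A) = (9/2) / (9/518) = 259.0000
perturbation bound = 259.0000·1/529 = 0.4896
solve Ax = b  →  x = [-0.8533 0.2489]
‖b‖₂ = 4.0000 and ‖x‖₂ = 0.8889
Δx = A⁻¹·δb where δb = 1/529·4.0000·d; ‖Δx‖ = 0.4352
relative error = 0.4896
realised/bound = 1 exactly: the bound is attained for this b and d

0.4896
0.4896


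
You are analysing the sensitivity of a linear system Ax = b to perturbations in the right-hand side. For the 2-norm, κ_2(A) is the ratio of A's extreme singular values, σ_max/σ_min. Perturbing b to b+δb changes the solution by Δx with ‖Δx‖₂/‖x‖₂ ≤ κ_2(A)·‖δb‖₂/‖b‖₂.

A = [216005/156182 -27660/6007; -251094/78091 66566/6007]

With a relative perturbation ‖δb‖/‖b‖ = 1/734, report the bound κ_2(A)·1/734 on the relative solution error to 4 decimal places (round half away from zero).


form AᵀA = [1768348801/144336196 -1515513258/36084049; -1515513258/36084049 5196107956/36084049] with trace 22552780625/144336196 and determinant 9765625/36084049
λ_max, λ_min = (22552780625/144336196 ± √508605361388750390625/20832937475750416)/2 = 625/4, 62500/36084049
σ_max=√(625/4)=(25/2), σ_min=√(62500/36084049)=(250/6007) → κ = 300.3500
perturbation bound = 300.3500·1/734 = 0.4092

0.4092


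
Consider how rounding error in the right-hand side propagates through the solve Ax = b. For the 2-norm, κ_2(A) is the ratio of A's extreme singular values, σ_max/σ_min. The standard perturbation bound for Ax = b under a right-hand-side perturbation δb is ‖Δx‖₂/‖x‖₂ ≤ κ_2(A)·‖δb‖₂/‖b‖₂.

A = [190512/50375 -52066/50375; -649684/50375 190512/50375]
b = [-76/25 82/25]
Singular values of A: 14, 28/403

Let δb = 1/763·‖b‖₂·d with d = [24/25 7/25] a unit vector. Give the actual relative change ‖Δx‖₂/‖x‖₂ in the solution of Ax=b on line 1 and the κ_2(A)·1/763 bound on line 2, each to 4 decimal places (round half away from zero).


from the listed singular values, σ₁ = 14, σ_n = 28/403
condition number: 14 ÷ (28/403) = 201.5000
worst-case relative error ≤ 201.5000 × 1/763 = 0.2641
solve Ax = b  →  x = [-8.3343 -27.5543]
‖b‖ = 4.4721, ‖x‖ = 28.7871
Δx = A⁻¹·δb where δb = 1/763·4.4721·d; ‖Δx‖ = 0.0844
realised ‖Δx‖/‖x‖ = 0.0029
tightness: 0.0029 against a bound of 0.2641 (unrounded ratio ≈ 0.0111)

0.0029
0.2641


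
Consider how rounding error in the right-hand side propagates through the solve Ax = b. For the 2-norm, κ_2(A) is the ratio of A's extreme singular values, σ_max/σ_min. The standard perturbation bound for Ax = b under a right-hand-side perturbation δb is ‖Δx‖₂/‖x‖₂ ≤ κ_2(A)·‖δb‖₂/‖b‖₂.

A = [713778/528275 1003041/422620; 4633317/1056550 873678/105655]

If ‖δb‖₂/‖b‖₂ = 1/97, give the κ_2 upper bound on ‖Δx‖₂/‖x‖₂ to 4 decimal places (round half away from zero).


M = AᵀA = [37608868089/1786076644 35248011435/893038322; 35248011435/893038322 528764128425/7144306576]. tr(M)=2350171629/24720784, det(M)=57836025/98883136
λ_max, λ_min = (2350171629/24720784 ± √5521876933875070041/611117161574656)/2 = 1521/16, 38025/6180196
κ_2(A) = √(λ_max/λ_min) = √((1521/16) / (38025/6180196)) = 124.3000
perturbation bound = 124.3000·1/97 = 1.2814

1.2814


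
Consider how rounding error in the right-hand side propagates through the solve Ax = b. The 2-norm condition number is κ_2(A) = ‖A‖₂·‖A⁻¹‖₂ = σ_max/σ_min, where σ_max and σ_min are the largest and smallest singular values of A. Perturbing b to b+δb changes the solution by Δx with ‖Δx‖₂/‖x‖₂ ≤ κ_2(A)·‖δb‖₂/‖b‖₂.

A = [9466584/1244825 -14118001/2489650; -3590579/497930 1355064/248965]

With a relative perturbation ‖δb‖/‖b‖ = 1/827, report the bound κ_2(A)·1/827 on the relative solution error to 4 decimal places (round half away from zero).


0.4152

form AᵀA = [809478346489/7370222500 -151775178912/1842555625; -151775178912/1842555625 455336262361/7370222500] with trace 25296292177/147404450 and determinant 294499921/1179235600
λ_max, λ_min = (25296292177/147404450 ± √159970173151177843776/5432017969950625)/2 = 17161/100, 17161/11792356
so κ_2 = √((17161/100) / (17161/11792356)) = 343.4000
worst-case relative error ≤ 343.4000 × 1/827 = 0.4152


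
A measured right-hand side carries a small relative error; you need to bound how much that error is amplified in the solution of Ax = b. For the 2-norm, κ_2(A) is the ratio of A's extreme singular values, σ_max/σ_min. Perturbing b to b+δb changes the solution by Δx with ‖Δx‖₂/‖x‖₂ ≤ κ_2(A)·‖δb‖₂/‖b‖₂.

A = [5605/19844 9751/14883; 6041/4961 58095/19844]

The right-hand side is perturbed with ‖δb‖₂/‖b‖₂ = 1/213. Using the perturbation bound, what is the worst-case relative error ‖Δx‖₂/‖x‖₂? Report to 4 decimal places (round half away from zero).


1.7042

AᵀA = [366041/234256 164710/43923; 164710/43923 18974761/2108304]; tr = 11134565/1054152, det = 28561/33732864
eigenvalues of AᵀA: λ = (tr ± √(tr²−4·det))/2 = 169/16, 169/2108304
so κ_2 = √((169/16) / (169/2108304)) = 363.0000
κ_2(A)·‖δb‖/‖b‖ = 1.7042


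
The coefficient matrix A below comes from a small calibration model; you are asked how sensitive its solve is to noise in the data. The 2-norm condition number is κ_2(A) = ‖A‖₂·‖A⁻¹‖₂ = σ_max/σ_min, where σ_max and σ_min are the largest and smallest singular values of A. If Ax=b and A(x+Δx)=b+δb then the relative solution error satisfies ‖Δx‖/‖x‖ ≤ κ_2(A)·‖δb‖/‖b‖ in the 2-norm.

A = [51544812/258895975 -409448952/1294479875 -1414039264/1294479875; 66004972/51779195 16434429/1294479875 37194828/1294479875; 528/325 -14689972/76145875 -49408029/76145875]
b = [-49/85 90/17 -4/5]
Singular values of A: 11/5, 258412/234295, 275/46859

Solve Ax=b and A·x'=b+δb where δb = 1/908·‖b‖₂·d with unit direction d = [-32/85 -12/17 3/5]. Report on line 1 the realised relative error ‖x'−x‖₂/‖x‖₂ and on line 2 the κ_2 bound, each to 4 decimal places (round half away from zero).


0.0015
0.4129

σ_max = 11/5, σ_min = 275/46859
κ_2(A) = (11/5) / (275/46859) = 374.8720
bound on ‖Δx‖/‖x‖: κ·ε = 374.8720·1/908 = 0.4129
solve Ax = b  →  x = [1.8853 654.9272 -188.7692]
2-norm of b is 5.3852; of x, 681.5915
with δb = [-0.0022 -0.0042 0.0036], A·Δx = δb → ‖Δx‖ = 1.0106
dividing the unrounded norms, ‖Δx‖/‖x‖ = 0.0015
tightness: 0.0015 against a bound of 0.4129 (unrounded ratio ≈ 0.0036)


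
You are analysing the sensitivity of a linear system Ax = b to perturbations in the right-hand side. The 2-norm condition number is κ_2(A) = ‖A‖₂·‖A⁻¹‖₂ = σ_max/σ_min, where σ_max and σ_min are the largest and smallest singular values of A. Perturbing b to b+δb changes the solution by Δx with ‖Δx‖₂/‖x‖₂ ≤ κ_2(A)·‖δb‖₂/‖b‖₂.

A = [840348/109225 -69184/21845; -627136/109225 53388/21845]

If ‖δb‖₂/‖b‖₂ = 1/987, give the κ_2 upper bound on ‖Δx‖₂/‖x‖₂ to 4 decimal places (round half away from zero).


M = AᵀA = [43979372944/477204025 -3664806912/95440805; -3664806912/95440805 305468176/19088161]. tr(M)=51616077344/477204025, det(M)=7311616/19088161
λ_max, λ_min = (51616077344/477204025 ± √2663870527123344654336/227723681476200625)/2 = 2704/25, 67600/19088161
κ = σ_max/σ_min = (52/5)/(260/4369) = 174.7600
perturbation bound = 174.7600·1/987 = 0.1771

0.1771


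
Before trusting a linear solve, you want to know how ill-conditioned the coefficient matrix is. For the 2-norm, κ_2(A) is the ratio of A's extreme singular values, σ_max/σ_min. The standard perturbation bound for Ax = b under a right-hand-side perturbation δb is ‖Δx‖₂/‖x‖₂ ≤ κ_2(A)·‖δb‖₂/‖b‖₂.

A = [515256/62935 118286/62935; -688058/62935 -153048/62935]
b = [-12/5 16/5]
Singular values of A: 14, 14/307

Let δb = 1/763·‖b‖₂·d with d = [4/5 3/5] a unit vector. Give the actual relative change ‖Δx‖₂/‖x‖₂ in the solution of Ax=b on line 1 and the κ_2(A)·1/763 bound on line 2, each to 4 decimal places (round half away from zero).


from the listed singular values, σ₁ = 14, σ_n = 14/307
κ = σ_max/σ_min = 14/(14/307) = 307.0000
bound on ‖Δx‖/‖x‖: κ·ε = 307.0000·1/763 = 0.4024
solve Ax = b  →  x = [-0.2787 -0.0627]
‖b‖₂ = 4.0000 and ‖x‖₂ = 0.2857
with δb = [0.0042 0.0031], A·Δx = δb → ‖Δx‖ = 0.1150
realised ‖Δx‖/‖x‖ = 0.4024
realised/bound = 1 exactly: the bound is attained for this b and d

0.4024
0.4024


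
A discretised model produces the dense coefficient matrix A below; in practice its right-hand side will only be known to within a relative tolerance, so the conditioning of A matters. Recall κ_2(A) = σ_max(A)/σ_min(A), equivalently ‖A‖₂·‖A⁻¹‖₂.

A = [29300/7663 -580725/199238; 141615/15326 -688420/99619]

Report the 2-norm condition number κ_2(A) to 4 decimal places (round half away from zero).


306.5200

form AᵀA = [23488768225/234886276 -4404070800/58721569; -4404070800/58721569 13212603025/234886276] with trace 18350685625/117443138 and determinant 244140625/939545104
eigenvalues of AᵀA: λ = (tr ± √(tr²−4·det))/2 = 625/4, 390625/234886276
κ = σ_max/σ_min = (25/2)/(625/15326) = 306.5200


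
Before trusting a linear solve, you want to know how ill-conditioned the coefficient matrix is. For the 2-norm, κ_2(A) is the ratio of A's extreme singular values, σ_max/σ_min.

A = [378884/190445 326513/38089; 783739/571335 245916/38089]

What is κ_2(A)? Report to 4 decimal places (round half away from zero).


111.4800

M = AᵀA = [76248983569/13056947289 37591040960/1450771921; 37591040960/1450771921 167085418225/1450771921]. tr(M)=939927274/7767369, det(M)=9150625/7767369
λ_max, λ_min = (939927274/7767369 ± √883178975285248576/60332021182161)/2 = 121, 75625/7767369
σ_max=√121=11, σ_min=√(75625/7767369)=(275/2787) → κ = 111.4800


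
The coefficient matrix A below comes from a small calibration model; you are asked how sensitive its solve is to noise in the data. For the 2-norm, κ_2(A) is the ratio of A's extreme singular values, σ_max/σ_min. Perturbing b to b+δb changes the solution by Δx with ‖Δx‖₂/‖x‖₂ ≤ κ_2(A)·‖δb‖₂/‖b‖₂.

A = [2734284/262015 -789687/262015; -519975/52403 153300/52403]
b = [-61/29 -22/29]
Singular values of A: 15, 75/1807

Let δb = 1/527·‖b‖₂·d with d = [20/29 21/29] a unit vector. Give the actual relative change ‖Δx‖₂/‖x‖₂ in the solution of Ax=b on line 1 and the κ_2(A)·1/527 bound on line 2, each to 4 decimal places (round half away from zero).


0.0021
0.6858

largest singular value 15, smallest 75/1807
condition number: 15 ÷ (75/1807) = 361.4000
bound on ‖Δx‖/‖x‖: κ·ε = 361.4000·1/527 = 0.6858
solve Ax = b  →  x = [-13.5563 -46.2405]
2-norm of b is 2.2361; of x, 48.1867
with δb = [0.0029 0.0031], A·Δx = δb → ‖Δx‖ = 0.1022
dividing the unrounded norms, ‖Δx‖/‖x‖ = 0.0021
so the bound overstates the realised error by a factor of ≈ 323.2463 (computed from the unrounded values)


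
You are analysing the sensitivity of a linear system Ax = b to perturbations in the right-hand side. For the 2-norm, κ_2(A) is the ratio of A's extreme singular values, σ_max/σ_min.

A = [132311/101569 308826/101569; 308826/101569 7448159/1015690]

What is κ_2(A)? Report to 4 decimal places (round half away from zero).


form AᵀA = [667927213/61042969 8014189113/305214845; 8014189113/305214845 384688889449/6104296900] with trace 2671488821/36120100 and determinant 3418801/36120100
solving λ² − 2671488821/36120100·λ + 3418801/36120100 = 0 gives λ = 1849/25, 1849/1444804
so κ_2 = √((1849/25) / (1849/1444804)) = 240.4000

240.4000


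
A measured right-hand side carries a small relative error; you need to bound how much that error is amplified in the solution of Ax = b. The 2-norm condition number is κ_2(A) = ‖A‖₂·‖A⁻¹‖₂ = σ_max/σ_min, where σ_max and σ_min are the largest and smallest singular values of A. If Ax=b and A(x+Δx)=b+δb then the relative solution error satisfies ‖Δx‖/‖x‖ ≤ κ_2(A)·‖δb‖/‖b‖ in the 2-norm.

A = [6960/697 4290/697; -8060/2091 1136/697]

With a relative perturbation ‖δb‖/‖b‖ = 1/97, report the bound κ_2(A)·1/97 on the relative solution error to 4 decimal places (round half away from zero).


0.0371

form AᵀA = [298000/2601 47840/867; 47840/867 11716/289] with trace 1396/9 and determinant 1600
λ_max, λ_min = (1396/9 ± √1430416/81)/2 = 144, 100/9
so κ_2 = √(144 / (100/9)) = 3.6000
perturbation bound = 3.6000·1/97 = 0.0371


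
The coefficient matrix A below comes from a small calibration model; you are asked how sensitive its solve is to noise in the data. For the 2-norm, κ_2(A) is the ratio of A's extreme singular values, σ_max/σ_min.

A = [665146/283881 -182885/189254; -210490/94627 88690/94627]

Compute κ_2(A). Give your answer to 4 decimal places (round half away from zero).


AᵀA = [76938952/7371117 -10685785/2457039; -10685785/2457039 5937125/3276052]; tr = 27783841/2268036, det = 1225/567009
eigenvalues of AᵀA: λ = (tr ± √(tr²−4·det))/2 = 49/4, 100/567009
κ = σ_max/σ_min = (7/2)/(10/753) = 263.5500

263.5500


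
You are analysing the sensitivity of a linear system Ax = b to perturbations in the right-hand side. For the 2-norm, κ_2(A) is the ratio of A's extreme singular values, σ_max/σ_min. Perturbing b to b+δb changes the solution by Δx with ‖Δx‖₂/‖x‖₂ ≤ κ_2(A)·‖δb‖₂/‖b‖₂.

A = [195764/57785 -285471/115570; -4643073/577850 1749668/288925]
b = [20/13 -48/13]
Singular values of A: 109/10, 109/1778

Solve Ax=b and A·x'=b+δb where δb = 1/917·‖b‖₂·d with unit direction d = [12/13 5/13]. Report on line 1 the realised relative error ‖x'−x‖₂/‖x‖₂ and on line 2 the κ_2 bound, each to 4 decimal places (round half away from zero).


largest singular value 109/10, smallest 109/1778
κ_2(A) = (109/10) / (109/1778) = 177.8000
bound on ‖Δx‖/‖x‖: κ·ε = 177.8000·1/917 = 0.1939
solve Ax = b  →  x = [0.2936 -0.2202]
2-norm of b is 4.0000; of x, 0.3670
δb = ε·‖b‖·d = [0.0040 0.0017]; solving A·Δx = δb gives ‖Δx‖ = 0.0712
relative error = 0.1939
so the bound is sharp here: realised error equals the bound

0.1939
0.1939


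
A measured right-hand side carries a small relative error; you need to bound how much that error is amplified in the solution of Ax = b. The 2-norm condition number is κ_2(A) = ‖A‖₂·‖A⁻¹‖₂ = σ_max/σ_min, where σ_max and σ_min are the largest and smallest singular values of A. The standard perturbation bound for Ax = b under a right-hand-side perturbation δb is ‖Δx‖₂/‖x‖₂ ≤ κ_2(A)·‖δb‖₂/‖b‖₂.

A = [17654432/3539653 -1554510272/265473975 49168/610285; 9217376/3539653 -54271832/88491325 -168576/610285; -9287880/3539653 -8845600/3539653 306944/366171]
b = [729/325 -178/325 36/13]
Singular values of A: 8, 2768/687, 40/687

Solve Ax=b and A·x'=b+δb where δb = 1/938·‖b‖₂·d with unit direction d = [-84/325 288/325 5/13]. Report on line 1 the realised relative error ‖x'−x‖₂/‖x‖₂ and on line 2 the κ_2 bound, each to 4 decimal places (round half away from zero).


largest singular value 8, smallest 40/687
κ_2(A) = 8 / (40/687) = 137.4000
κ_2(A)·‖δb‖/‖b‖ = 0.1465
solve Ax = b  →  x = [-0.3536 -0.6820 0.1634]
‖b‖ = 3.6056, ‖x‖ = 0.7854
with δb = [-0.0010 0.0034 0.0015], A·Δx = δb → ‖Δx‖ = 0.0660
relative error = 0.0841
realised/bound (from unrounded values) ≈ 0.5738

0.0841
0.1465


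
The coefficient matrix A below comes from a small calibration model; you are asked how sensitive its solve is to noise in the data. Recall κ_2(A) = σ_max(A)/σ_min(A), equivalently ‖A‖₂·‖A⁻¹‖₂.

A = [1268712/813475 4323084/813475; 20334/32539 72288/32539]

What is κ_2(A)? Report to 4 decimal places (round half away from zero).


form AᵀA = [11053549476/3915630625 37890169632/3915630625; 37890169632/3915630625 129911403024/3915630625] with trace 225543924/6265009 and determinant 129600/6265009
eigenvalues of AᵀA: λ = (tr ± √(tr²−4·det))/2 = 36, 3600/6265009
κ = σ_max/σ_min = 6/(60/2503) = 250.3000

250.3000


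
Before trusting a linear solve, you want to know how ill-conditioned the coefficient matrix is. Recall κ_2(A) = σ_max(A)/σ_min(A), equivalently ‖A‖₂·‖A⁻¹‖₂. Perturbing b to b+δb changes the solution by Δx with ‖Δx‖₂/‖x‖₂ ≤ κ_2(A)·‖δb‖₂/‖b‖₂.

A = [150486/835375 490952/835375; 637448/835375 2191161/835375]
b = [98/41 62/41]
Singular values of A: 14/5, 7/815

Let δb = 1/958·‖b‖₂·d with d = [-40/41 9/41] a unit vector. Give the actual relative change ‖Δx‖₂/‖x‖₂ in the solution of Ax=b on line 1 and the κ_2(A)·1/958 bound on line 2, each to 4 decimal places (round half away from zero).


0.0015
0.3403

largest singular value 14/5, smallest 7/815
condition number: (14/5) ÷ (7/815) = 326.0000
bound on ‖Δx‖/‖x‖: κ·ε = 326.0000·1/958 = 0.3403
solve Ax = b  →  x = [223.7429 -64.5143]
‖b‖₂ = 2.8284 and ‖x‖₂ = 232.8582
with δb = [-0.0029 0.0006], A·Δx = δb → ‖Δx‖ = 0.3437
dividing the unrounded norms, ‖Δx‖/‖x‖ = 0.0015
tightness: 0.0015 against a bound of 0.3403 (unrounded ratio ≈ 0.0043)


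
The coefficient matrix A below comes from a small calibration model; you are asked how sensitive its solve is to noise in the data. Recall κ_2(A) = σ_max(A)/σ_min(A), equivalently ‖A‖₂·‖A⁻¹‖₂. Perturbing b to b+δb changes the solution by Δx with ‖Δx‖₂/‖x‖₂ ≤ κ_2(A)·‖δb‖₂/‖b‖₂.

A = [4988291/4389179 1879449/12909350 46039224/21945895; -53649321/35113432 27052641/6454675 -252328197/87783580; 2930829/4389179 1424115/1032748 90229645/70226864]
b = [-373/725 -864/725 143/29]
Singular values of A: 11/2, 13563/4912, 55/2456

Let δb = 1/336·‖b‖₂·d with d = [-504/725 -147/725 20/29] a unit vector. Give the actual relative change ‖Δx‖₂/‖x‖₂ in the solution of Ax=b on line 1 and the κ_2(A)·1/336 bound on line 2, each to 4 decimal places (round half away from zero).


from the listed singular values, σ₁ = 11/2, σ_n = 55/2456
κ_2(A) = (11/2) / (55/2456) = 245.6000
worst-case relative error ≤ 245.6000 × 1/336 = 0.7310
solve Ax = b  →  x = [-157.1750 0.6176 84.8605]
2-norm of b is 5.0990; of x, 178.6216
with δb = [-0.0105 -0.0031 0.0105], A·Δx = δb → ‖Δx‖ = 0.6777
realised ‖Δx‖/‖x‖ = 0.0038
tightness: 0.0038 against a bound of 0.7310 (unrounded ratio ≈ 0.0052)

0.0038
0.7310


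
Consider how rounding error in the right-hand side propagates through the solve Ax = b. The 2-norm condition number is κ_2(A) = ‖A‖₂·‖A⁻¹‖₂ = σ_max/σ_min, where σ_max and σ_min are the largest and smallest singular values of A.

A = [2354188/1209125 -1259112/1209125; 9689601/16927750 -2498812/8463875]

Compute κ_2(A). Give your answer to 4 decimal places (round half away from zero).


M = AᵀA = [1888255665361/458477952100 -50352440742/22923897605; -50352440742/22923897605 134282959696/114619488025]. tr(M)=1678468861/317285780, det(M)=4477456/9915180625
λ_max, λ_min = (1678468861/317285780 ± √70426896907683930849/2516756654755210000)/2 = 529/100, 33856/396607225
σ_max=√(529/100)=(23/10), σ_min=√(33856/396607225)=(184/19915) → κ = 248.9375

248.9375


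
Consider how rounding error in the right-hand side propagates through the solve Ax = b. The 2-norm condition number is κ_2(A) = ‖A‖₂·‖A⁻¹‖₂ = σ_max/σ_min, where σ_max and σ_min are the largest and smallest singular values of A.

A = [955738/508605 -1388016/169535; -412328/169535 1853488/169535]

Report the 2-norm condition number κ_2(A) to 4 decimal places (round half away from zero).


AᵀA = [97742581636/10347161841 -48257528480/1149684649; -48257528480/1149684649 214480247296/1149684649]; tr = 1206463300/6155361, det = 2458624/6155361
char-poly roots: 196 and 12544/6155361
κ_2(A) = √(λ_max/λ_min) = √(196 / (12544/6155361)) = 310.1250

310.1250


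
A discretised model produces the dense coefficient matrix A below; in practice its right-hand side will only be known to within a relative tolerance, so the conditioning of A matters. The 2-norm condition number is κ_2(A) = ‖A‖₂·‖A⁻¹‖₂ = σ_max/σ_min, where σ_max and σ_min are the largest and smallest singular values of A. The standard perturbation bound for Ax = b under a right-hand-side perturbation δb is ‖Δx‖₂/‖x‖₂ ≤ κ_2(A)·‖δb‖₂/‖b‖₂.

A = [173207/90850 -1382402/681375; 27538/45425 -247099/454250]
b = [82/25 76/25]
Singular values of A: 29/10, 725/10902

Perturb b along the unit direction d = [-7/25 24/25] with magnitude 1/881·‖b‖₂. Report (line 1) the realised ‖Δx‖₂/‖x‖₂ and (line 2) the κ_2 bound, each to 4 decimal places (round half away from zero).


from the listed singular values, σ₁ = 29/10, σ_n = 725/10902
κ_2(A) = (29/10) / (725/10902) = 43.6080
perturbation bound = 43.6080·1/881 = 0.0495
solve Ax = b  →  x = [22.7293 19.7422]
‖b‖₂ = 4.4721 and ‖x‖₂ = 30.1061
re-solving with b+δb shifts x by Δx of norm 0.0763
relative error = 0.0025
realised/bound (from unrounded values) ≈ 0.0512

0.0025
0.0495


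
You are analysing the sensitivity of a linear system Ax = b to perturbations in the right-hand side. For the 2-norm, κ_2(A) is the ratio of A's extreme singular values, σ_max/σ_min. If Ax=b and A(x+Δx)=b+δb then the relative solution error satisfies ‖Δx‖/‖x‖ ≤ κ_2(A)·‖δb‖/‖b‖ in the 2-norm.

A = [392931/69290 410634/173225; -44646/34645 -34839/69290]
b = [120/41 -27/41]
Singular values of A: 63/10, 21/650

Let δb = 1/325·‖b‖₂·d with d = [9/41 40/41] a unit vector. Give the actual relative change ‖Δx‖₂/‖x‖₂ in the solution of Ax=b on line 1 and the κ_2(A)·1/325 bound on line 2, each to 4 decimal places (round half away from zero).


0.6000
0.6000

from the listed singular values, σ₁ = 63/10, σ_n = 21/650
κ_2(A) = (63/10) / (21/650) = 195.0000
bound on ‖Δx‖/‖x‖: κ·ε = 195.0000·1/325 = 0.6000
solve Ax = b  →  x = [0.4396 0.1832]
‖b‖₂ = 3.0000 and ‖x‖₂ = 0.4762
re-solving with b+δb shifts x by Δx of norm 0.2857
dividing the unrounded norms, ‖Δx‖/‖x‖ = 0.6000
tightness: 0.6000 against a bound of 0.6000; the bound is attained (ratio 1)


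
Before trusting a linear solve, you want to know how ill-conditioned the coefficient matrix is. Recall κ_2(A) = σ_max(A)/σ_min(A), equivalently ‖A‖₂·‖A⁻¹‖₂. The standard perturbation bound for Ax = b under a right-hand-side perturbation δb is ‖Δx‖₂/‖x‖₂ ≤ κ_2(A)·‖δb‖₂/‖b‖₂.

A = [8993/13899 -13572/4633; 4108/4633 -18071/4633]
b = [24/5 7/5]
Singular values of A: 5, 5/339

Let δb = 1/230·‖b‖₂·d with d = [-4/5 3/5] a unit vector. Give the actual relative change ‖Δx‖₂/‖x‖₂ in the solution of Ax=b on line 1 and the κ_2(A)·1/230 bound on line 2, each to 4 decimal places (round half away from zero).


from the listed singular values, σ₁ = 5, σ_n = 5/339
κ_2(A) = 5 / (5/339) = 339.0000
bound on ‖Δx‖/‖x‖: κ·ε = 339.0000·1/230 = 1.4739
solve Ax = b  →  x = [-198.2634 -45.4293]
‖b‖ = 5.0000, ‖x‖ = 203.4016
Δx = A⁻¹·δb where δb = 1/230·5.0000·d; ‖Δx‖ = 1.4739
dividing the unrounded norms, ‖Δx‖/‖x‖ = 0.0072
so the bound overstates the realised error by a factor of ≈ 203.4016 (computed from the unrounded values)

0.0072
1.4739


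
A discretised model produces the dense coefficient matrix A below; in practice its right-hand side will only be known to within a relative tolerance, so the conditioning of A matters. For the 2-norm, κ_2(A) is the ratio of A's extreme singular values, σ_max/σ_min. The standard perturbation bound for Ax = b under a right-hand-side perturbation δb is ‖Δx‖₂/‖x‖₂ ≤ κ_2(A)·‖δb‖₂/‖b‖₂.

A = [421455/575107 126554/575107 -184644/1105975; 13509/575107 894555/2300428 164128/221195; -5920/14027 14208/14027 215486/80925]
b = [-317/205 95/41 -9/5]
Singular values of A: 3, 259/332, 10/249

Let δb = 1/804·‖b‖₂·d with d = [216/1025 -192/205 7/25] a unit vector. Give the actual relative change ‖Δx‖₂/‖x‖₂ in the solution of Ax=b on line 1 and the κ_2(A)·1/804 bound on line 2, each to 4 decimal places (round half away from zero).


largest singular value 3, smallest 10/249
κ_2(A) = 3 / (10/249) = 74.7000
bound on ‖Δx‖/‖x‖: κ·ε = 74.7000·1/804 = 0.0929
solve Ax = b  →  x = [-27.6546 63.0383 -29.0385]
2-norm of b is 3.3166; of x, 74.7117
with δb = [0.0009 -0.0039 0.0012], A·Δx = δb → ‖Δx‖ = 0.1027
relative error = 0.0014
tightness: 0.0014 against a bound of 0.0929 (unrounded ratio ≈ 0.0148)

0.0014
0.0929


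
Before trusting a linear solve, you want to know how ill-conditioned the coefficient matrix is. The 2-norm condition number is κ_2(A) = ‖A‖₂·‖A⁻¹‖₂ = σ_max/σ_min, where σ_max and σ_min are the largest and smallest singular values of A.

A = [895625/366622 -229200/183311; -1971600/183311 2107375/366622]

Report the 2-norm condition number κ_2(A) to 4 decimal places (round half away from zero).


263.0000

form AᵀA = [9726930625/79959364 -1296900000/19989841; -1296900000/19989841 2766900625/79959364] with trace 21615625/138338 and determinant 390625/1106704
char-poly roots: 625/4 and 625/276676
σ_max=√(625/4)=(25/2), σ_min=√(625/276676)=(25/526) → κ = 263.0000


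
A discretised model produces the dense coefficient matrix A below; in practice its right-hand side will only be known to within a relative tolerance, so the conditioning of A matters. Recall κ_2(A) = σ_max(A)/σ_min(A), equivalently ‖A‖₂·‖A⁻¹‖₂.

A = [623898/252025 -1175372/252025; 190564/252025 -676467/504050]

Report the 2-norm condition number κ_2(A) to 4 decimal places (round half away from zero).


AᵀA = [680901364/101626561 -1276427790/101626561; -1276427790/101626561 9573767929/406506244]; tr = 42551465/1406596, det = 14641/351649
eigenvalues of AᵀA: λ = (tr ± √(tr²−4·det))/2 = 121/4, 484/351649
so κ_2 = √((121/4) / (484/351649)) = 148.2500

148.2500


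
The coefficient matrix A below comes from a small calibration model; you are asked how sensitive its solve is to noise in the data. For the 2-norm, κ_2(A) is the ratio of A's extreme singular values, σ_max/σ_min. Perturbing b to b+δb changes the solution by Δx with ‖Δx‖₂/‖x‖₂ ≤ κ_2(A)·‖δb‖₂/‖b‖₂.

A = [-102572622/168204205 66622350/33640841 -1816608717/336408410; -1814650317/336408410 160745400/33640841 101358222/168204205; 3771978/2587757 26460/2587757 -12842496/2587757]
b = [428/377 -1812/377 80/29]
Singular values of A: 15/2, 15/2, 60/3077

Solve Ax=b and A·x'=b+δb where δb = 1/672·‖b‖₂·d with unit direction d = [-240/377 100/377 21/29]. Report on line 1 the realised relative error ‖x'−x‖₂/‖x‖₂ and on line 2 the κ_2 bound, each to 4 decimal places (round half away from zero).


0.5724
0.5724

σ_max = 15/2, σ_min = 60/3077
κ_2(A) = (15/2) / (60/3077) = 384.6250
bound on ‖Δx‖/‖x‖: κ·ε = 384.6250·1/672 = 0.5724
solve Ax = b  →  x = [0.5201 -0.3678 -0.4039]
2-norm of b is 5.6569; of x, 0.7542
δb = ε·‖b‖·d = [-0.0054 0.0022 0.0061]; solving A·Δx = δb gives ‖Δx‖ = 0.4317
realised ‖Δx‖/‖x‖ = 0.5724
so the bound is sharp here: realised error equals the bound


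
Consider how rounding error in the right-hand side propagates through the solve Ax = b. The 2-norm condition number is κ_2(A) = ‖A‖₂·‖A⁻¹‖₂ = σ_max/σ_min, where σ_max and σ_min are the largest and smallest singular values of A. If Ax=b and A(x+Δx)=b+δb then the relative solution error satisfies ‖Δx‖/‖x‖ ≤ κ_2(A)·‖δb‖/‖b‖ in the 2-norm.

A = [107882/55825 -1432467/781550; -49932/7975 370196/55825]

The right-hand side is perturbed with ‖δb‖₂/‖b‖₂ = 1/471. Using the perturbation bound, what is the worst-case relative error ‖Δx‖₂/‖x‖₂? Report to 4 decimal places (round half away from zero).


AᵀA = [214088884/4986289 -1572824655/34904023; -1572824655/34904023 46260475321/977312644]; tr = 104901185/1162084, det = 521284/290521
solving λ² − 104901185/1162084·λ + 521284/290521 = 0 gives λ = 361/4, 5776/290521
σ_max=√(361/4)=(19/2), σ_min=√(5776/290521)=(76/539) → κ = 67.3750
κ_2(A)·‖δb‖/‖b‖ = 0.1430

0.1430


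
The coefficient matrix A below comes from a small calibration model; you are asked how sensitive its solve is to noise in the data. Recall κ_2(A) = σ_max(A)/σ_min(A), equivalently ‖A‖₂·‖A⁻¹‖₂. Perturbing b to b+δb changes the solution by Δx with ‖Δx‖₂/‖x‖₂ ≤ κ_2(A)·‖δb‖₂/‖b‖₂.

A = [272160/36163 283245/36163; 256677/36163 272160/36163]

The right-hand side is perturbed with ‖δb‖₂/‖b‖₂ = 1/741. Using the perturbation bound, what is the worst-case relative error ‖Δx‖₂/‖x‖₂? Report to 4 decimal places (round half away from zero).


AᵀA = [166413969/1555009 174726720/1555009; 174726720/1555009 183470625/1555009]; tr = 416034/1849, det = 2025/1849
λ_max, λ_min = (416034/1849 ± √173069312256/3418801)/2 = 225, 9/1849
κ = σ_max/σ_min = 15/(3/43) = 215.0000
perturbation bound = 215.0000·1/741 = 0.2901

0.2901


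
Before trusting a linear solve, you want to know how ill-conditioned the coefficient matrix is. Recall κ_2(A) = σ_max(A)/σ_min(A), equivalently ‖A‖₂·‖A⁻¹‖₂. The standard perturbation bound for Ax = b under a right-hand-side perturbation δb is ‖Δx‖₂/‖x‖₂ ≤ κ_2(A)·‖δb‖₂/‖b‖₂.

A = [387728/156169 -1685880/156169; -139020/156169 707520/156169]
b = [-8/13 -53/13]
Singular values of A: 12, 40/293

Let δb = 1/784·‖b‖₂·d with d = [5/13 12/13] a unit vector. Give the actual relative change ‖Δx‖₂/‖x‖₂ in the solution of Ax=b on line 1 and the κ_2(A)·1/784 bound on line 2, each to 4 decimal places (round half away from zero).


largest singular value 12, smallest 40/293
κ = σ_max/σ_min = 12/(40/293) = 87.9000
bound on ‖Δx‖/‖x‖: κ·ε = 87.9000·1/784 = 0.1121
solve Ax = b  →  x = [-28.5671 -6.5130]
‖b‖ = 4.1231, ‖x‖ = 29.3001
re-solving with b+δb shifts x by Δx of norm 0.0385
relative error = 0.0013
so the bound overstates the realised error by a factor of ≈ 85.2759 (computed from the unrounded values)

0.0013
0.1121


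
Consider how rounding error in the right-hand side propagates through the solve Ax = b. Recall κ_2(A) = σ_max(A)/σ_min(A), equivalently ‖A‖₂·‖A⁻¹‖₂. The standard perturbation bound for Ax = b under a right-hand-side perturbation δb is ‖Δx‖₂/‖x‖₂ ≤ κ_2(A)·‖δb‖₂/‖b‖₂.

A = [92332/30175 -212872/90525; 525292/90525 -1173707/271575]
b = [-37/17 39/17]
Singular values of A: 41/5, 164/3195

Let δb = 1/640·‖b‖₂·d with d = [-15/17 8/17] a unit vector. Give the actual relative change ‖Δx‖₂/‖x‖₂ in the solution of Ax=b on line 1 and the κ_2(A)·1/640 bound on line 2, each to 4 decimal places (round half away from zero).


0.0016
0.2496

from the listed singular values, σ₁ = 41/5, σ_n = 164/3195
κ = σ_max/σ_min = (41/5)/(164/3195) = 159.7500
worst-case relative error ≤ 159.7500 × 1/640 = 0.2496
solve Ax = b  →  x = [35.1646 46.6829]
‖b‖ = 3.1623, ‖x‖ = 58.4452
Δx = A⁻¹·δb where δb = 1/640·3.1623·d; ‖Δx‖ = 0.0963
dividing the unrounded norms, ‖Δx‖/‖x‖ = 0.0016
realised/bound (from unrounded values) ≈ 0.0066


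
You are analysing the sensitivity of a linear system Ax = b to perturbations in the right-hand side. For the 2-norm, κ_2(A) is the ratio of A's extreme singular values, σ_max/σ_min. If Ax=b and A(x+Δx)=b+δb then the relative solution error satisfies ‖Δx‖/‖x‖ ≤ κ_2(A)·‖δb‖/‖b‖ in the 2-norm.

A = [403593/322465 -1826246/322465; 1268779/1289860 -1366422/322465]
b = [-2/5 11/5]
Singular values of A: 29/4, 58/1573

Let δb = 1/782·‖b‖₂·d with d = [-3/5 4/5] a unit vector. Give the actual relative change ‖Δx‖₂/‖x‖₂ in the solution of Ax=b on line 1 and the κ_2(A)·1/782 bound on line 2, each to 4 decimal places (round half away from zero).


0.0014
0.2514

σ_max = 29/4, σ_min = 58/1573
condition number: (29/4) ÷ (58/1573) = 196.6250
κ_2(A)·‖δb‖/‖b‖ = 0.2514
solve Ax = b  →  x = [52.9487 11.7721]
‖b‖ = 2.2361, ‖x‖ = 54.2416
re-solving with b+δb shifts x by Δx of norm 0.0775
dividing the unrounded norms, ‖Δx‖/‖x‖ = 0.0014
realised/bound (from unrounded values) ≈ 0.0057


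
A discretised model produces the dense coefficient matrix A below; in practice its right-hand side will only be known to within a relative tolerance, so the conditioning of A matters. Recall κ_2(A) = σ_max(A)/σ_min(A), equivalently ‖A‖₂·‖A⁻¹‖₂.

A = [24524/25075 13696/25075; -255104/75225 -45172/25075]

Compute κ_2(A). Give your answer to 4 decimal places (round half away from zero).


AᵀA = [112785424/9054081 20049920/3018027; 20049920/3018027 3564944/1006009]; tr = 501280/31329, det = 256/31329
solving λ² − 501280/31329·λ + 256/31329 = 0 gives λ = 16, 16/31329
κ = σ_max/σ_min = 4/(4/177) = 177.0000

177.0000


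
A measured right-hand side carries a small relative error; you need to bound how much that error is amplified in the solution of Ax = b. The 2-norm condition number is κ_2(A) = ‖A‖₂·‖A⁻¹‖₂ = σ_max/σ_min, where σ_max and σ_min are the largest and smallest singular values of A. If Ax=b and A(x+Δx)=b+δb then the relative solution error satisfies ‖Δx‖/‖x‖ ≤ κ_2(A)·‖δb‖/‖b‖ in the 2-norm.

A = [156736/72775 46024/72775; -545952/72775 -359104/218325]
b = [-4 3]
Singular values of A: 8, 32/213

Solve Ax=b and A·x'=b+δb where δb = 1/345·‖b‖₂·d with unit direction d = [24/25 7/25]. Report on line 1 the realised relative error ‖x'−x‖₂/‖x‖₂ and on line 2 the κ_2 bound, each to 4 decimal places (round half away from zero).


from the listed singular values, σ₁ = 8, σ_n = 32/213
κ_2(A) = 8 / (32/213) = 53.2500
bound on ‖Δx‖/‖x‖: κ·ε = 53.2500·1/345 = 0.1543
solve Ax = b  →  x = [3.8956 -19.5915]
‖b‖ = 5.0000, ‖x‖ = 19.9750
δb = ε·‖b‖·d = [0.0139 0.0041]; solving A·Δx = δb gives ‖Δx‖ = 0.0965
dividing the unrounded norms, ‖Δx‖/‖x‖ = 0.0048
tightness: 0.0048 against a bound of 0.1543 (unrounded ratio ≈ 0.0313)

0.0048
0.1543


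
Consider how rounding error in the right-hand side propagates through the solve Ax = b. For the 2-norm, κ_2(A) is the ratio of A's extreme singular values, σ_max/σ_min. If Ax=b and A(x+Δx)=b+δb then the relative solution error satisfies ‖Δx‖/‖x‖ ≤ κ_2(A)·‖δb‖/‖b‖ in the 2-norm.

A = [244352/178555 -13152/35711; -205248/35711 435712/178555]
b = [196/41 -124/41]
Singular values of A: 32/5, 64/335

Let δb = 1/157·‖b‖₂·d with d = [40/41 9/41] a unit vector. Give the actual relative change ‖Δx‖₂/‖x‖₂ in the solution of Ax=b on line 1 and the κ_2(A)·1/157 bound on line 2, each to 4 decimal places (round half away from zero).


from the listed singular values, σ₁ = 32/5, σ_n = 64/335
κ = σ_max/σ_min = (32/5)/(64/335) = 33.5000
bound on ‖Δx‖/‖x‖: κ·ε = 33.5000·1/157 = 0.2134
solve Ax = b  →  x = [8.6298 19.0865]
2-norm of b is 5.6569; of x, 20.9468
with δb = [0.0352 0.0079], A·Δx = δb → ‖Δx‖ = 0.1886
relative error = 0.0090
so the bound overstates the realised error by a factor of ≈ 23.6986 (computed from the unrounded values)

0.0090
0.2134


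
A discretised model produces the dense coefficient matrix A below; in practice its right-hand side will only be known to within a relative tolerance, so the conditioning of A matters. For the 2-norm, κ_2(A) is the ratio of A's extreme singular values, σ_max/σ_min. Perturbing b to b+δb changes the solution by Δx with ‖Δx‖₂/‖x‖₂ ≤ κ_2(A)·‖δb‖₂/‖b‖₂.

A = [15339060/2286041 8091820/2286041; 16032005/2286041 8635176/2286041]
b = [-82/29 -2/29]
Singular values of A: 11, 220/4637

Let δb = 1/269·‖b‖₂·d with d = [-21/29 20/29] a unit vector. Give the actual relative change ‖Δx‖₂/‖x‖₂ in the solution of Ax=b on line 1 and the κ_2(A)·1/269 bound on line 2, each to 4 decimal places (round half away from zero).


0.0053
0.8619

σ_max = 11, σ_min = 220/4637
κ_2(A) = 11 / (220/4637) = 231.8500
bound on ‖Δx‖/‖x‖: κ·ε = 231.8500·1/269 = 0.8619
solve Ax = b  →  x = [-19.9979 37.1096]
‖b‖₂ = 2.8284 and ‖x‖₂ = 42.1549
with δb = [-0.0076 0.0073], A·Δx = δb → ‖Δx‖ = 0.2216
relative error = 0.0053
tightness: 0.0053 against a bound of 0.8619 (unrounded ratio ≈ 0.0061)


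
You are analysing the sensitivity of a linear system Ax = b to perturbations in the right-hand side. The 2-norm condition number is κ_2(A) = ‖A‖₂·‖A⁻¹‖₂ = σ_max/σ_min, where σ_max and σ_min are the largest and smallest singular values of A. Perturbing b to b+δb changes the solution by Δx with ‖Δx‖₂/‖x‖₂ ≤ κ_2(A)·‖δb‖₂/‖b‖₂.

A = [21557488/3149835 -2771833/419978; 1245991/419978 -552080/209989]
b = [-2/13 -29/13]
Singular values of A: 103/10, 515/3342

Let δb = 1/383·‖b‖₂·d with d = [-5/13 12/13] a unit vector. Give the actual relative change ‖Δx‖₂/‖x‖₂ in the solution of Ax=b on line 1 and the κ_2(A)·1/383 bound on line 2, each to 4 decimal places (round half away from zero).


σ_max = 103/10, σ_min = 515/3342
condition number: (103/10) ÷ (515/3342) = 66.8400
bound on ‖Δx‖/‖x‖: κ·ε = 66.8400·1/383 = 0.1745
solve Ax = b  →  x = [-9.0211 -9.3314]
‖b‖ = 2.2361, ‖x‖ = 12.9790
re-solving with b+δb shifts x by Δx of norm 0.0379
dividing the unrounded norms, ‖Δx‖/‖x‖ = 0.0029
realised/bound (from unrounded values) ≈ 0.0167

0.0029
0.1745


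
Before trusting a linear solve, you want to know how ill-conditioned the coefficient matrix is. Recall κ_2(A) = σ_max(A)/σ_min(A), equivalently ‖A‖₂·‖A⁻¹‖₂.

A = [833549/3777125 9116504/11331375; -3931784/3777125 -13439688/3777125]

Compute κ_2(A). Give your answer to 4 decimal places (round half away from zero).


276.3750

form AᵀA = [9609595097/8487015625 98825046712/25461046875; 98825046712/25461046875 1016500634752/76383140625] with trace 352955837/24442605 and determinant 8340544/3055325625
eigenvalues of AᵀA: λ = (tr ± √(tr²−4·det))/2 = 361/25, 23104/122213025
κ_2(A) = √(λ_max/λ_min) = √((361/25) / (23104/122213025)) = 276.3750
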